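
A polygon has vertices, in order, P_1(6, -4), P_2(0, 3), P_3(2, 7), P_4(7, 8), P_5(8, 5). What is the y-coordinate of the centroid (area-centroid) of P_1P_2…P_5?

253/84

Apply Gauss's area formula. First the cross-terms c_i = x_i·y_{i+1} − x_{i+1}·y_i:
  18, -6, -33, -29, -62  ⇒  2A = -112, A = -56.
Then Σ (y_i + y_{i+1})·c_i = -1012, so ȳ = -1012 / (6·(-56)) = 253/84.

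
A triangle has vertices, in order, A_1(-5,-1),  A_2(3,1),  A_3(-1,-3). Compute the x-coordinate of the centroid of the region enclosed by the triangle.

-1

Apply the shoelace formula. First the cross-terms c_i = x_i·y_{i+1} − x_{i+1}·y_i:
  -2, -8, -14  ⇒  2A = -24, A = -12.
Then Σ (x_i + x_{i+1})·c_i = 72, so x̄ = 72 / (6·(-12)) = -1.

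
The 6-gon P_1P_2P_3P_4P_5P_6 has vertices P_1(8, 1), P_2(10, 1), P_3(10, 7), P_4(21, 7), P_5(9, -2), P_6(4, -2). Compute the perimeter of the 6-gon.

44

|P_1P_2| = √((2)² + (0)²) = √4 = 2
|P_2P_3| = √((0)² + (6)²) = √36 = 6
|P_3P_4| = √((11)² + (0)²) = √121 = 11
|P_4P_5| = √((-12)² + (-9)²) = √225 = 15
|P_5P_6| = √((-5)² + (0)²) = √25 = 5
|P_6P_1| = √((4)² + (3)²) = √25 = 5
Perimeter = 2 + 6 + 11 + 15 + 5 + 5 = 44.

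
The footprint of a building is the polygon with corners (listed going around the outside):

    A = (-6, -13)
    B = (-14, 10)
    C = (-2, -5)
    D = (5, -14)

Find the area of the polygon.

Cross-terms: -242, 90, 53, -149  ⇒  Σ = -248
Area = |Σ|/2 = 124.

124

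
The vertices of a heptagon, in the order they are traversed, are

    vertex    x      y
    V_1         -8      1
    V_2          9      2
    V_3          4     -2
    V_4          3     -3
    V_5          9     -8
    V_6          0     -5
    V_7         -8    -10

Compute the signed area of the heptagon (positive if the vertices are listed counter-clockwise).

Apply the shoelace (surveyor's) formula: 2A = Σ (x_i·y_{i+1} − x_{i+1}·y_i), indices taken mod 7.
Σ = (-25) + (-26) + (-6) + (3) + (-45) + (-40) + (-88) = -227
Signed area = Σ/2 = -113.5 (negative ⇒ clockwise traversal).

-113.5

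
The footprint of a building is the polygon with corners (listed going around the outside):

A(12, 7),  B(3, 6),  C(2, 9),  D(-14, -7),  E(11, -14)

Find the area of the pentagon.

348

Σ = (51) + (15) + (112) + (273) + (245) = 696
Area = |Σ|/2 = 348.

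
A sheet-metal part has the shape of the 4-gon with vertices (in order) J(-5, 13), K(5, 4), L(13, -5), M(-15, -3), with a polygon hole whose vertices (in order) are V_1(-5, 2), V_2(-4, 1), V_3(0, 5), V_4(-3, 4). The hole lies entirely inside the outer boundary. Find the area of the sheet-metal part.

237

Outer boundary:
Apply the shoelace (surveyor's) formula: 2A = Σ (x_i·y_{i+1} − x_{i+1}·y_i), indices taken mod 4.
Cross-terms: -85, -77, -114, -210  ⇒  Σ = -486
Area = |Σ|/2 = 243.
Hole:
Apply the surveyor's formula: 2A = Σ (x_i·y_{i+1} − x_{i+1}·y_i), indices taken mod 4.
Cross-terms: 3, -20, 15, 14  ⇒  Σ = 12
Area = |Σ|/2 = 6.
Net area = 243 − 6 = 237.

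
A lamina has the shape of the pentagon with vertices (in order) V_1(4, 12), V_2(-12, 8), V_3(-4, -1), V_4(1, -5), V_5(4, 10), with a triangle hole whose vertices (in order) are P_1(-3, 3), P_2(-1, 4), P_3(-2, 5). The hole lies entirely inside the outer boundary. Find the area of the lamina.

Outer boundary:
Σ = (176) + (44) + (21) + (30) + (8) = 279
Area = |Σ|/2 = 139.5.
Hole:
Apply Gauss's area formula: 2A = Σ (x_i·y_{i+1} − x_{i+1}·y_i), indices taken mod 3.
P_1→P_2: (-3)(4) − (-1)(3) = -9
P_2→P_3: (-1)(5) − (-2)(4) = 3
P_3→P_1: (-2)(3) − (-3)(5) = 9
Σ = 3
Area = |Σ|/2 = 1.5.
Net area = 139.5 − 1.5 = 138.

138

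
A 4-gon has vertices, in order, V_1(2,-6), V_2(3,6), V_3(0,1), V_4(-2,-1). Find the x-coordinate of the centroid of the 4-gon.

Apply the shoelace formula. First the cross-terms c_i = x_i·y_{i+1} − x_{i+1}·y_i:
  30, 3, 2, 14  ⇒  2A = 49, A = 24.5.
Then Σ (x_i + x_{i+1})·c_i = 155, so x̄ = 155 / (6·24.5) = 155/147.

155/147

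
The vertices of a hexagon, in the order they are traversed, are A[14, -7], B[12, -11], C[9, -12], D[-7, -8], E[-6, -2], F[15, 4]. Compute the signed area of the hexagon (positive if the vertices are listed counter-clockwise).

Apply the surveyor's formula: 2A = Σ (x_i·y_{i+1} − x_{i+1}·y_i), indices taken mod 6.
Cross-terms: -70, -45, -156, -34, 6, -161  ⇒  Σ = -460
Signed area = Σ/2 = -230 (negative ⇒ clockwise traversal).

-230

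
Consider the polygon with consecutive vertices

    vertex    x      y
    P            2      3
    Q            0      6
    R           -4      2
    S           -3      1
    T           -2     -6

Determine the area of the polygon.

Apply the shoelace (surveyor's) formula: 2A = Σ (x_i·y_{i+1} − x_{i+1}·y_i), indices taken mod 5.
P→Q: (2)(6) − (0)(3) = 12
Q→R: (0)(2) − (-4)(6) = 24
R→S: (-4)(1) − (-3)(2) = 2
S→T: (-3)(-6) − (-2)(1) = 20
T→P: (-2)(3) − (2)(-6) = 6
Σ = 64
Area = |Σ|/2 = 32.

32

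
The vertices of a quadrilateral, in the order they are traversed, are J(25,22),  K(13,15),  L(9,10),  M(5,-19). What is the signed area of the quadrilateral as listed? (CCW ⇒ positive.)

224

Σ = (89) + (-5) + (-221) + (585) = 448
Signed area = Σ/2 = 224 (positive ⇒ counter-clockwise traversal).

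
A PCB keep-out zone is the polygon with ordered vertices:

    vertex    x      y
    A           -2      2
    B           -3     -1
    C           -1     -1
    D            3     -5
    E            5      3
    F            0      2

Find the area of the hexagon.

33

A→B: (-2)(-1) − (-3)(2) = 8
B→C: (-3)(-1) − (-1)(-1) = 2
C→D: (-1)(-5) − (3)(-1) = 8
D→E: (3)(3) − (5)(-5) = 34
E→F: (5)(2) − (0)(3) = 10
F→A: (0)(2) − (-2)(2) = 4
Σ = 66
Area = |Σ|/2 = 33.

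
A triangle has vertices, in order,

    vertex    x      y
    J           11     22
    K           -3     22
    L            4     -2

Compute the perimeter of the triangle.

64

|JK| = √((-14)² + (0)²) = √196 = 14
|KL| = √((7)² + (-24)²) = √625 = 25
|LJ| = √((7)² + (24)²) = √625 = 25
Perimeter = 14 + 25 + 25 = 64.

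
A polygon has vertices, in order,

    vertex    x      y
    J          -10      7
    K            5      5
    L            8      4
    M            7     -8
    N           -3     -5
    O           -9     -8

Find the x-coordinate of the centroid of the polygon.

-253/210

Apply Gauss's area formula. First the cross-terms c_i = x_i·y_{i+1} − x_{i+1}·y_i:
  -85, -20, -92, -59, -21, -143  ⇒  2A = -420, A = -210.
Then Σ (x_i + x_{i+1})·c_i = 1518, so x̄ = 1518 / (6·(-210)) = -253/210.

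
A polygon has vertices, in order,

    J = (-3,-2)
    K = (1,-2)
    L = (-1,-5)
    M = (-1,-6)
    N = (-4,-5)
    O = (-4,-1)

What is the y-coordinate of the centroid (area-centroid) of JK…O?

-74/21

Apply Gauss's area formula. First the cross-terms c_i = x_i·y_{i+1} − x_{i+1}·y_i:
  8, -7, 1, -19, -16, 5  ⇒  2A = -28, A = -14.
Then Σ (y_i + y_{i+1})·c_i = 296, so ȳ = 296 / (6·(-14)) = -74/21.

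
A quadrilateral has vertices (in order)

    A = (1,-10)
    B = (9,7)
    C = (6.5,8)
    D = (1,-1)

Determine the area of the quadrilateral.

50

Apply Gauss's area formula: 2A = Σ (x_i·y_{i+1} − x_{i+1}·y_i), indices taken mod 4.
Σ = (97) + (26.5) + (-14.5) + (-9) = 100
Area = |Σ|/2 = 50.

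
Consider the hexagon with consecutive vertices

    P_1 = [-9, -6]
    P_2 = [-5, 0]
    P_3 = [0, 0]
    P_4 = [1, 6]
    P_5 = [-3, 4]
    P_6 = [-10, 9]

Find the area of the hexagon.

73

Cross-terms: -30, 0, 0, 22, 13, 141  ⇒  Σ = 146
Area = |Σ|/2 = 73.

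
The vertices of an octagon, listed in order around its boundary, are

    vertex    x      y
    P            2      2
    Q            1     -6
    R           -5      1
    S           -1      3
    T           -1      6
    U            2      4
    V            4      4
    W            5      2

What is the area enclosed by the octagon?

45

Σ = (-14) + (-29) + (-14) + (-3) + (-16) + (-8) + (-12) + (6) = -90
Area = |Σ|/2 = 45.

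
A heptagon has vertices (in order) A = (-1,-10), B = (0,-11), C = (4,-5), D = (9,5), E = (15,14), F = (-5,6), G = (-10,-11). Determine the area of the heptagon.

Apply the surveyor's formula: 2A = Σ (x_i·y_{i+1} − x_{i+1}·y_i), indices taken mod 7.
A→B: (-1)(-11) − (0)(-10) = 11
B→C: (0)(-5) − (4)(-11) = 44
C→D: (4)(5) − (9)(-5) = 65
D→E: (9)(14) − (15)(5) = 51
E→F: (15)(6) − (-5)(14) = 160
F→G: (-5)(-11) − (-10)(6) = 115
G→A: (-10)(-10) − (-1)(-11) = 89
Σ = 535
Area = |Σ|/2 = 267.5.

267.5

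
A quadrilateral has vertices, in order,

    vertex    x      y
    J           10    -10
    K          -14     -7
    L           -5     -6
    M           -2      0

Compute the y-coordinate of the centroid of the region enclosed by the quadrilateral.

-55/9

Apply Gauss's area formula. First the cross-terms c_i = x_i·y_{i+1} − x_{i+1}·y_i:
  -210, 49, -12, 20  ⇒  2A = -153, A = -76.5.
Then Σ (y_i + y_{i+1})·c_i = 2805, so ȳ = 2805 / (6·(-76.5)) = -55/9.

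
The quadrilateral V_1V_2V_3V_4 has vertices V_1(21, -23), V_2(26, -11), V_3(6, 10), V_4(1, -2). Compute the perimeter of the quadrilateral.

|V_1V_2| = √((5)² + (12)²) = √169 = 13
|V_2V_3| = √((-20)² + (21)²) = √841 = 29
|V_3V_4| = √((-5)² + (-12)²) = √169 = 13
|V_4V_1| = √((20)² + (-21)²) = √841 = 29
Perimeter = 13 + 29 + 13 + 29 = 84.

84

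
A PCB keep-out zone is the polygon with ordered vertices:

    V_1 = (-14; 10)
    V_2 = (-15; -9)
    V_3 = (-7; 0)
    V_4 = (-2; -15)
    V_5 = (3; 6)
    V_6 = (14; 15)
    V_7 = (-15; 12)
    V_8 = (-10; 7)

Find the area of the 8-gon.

359

Apply the shoelace formula: 2A = Σ (x_i·y_{i+1} − x_{i+1}·y_i), indices taken mod 8.
Cross-terms: 276, -63, 105, 33, -39, 393, 15, -2  ⇒  Σ = 718
Area = |Σ|/2 = 359.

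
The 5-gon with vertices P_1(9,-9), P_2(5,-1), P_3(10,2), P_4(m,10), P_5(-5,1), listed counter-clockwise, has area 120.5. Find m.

The doubled signed area Σ (x_i y_{i+1} − x_{i+1} y_i) is linear in m.
With m=0 it equals 242; the coefficient of m is -1 (from the two edges through P_4).
So -1·m + 242 = 2·120.5 = 241 ⇒ m = 1.

1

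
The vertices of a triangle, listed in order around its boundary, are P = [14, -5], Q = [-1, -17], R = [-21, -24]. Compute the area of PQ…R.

67.5

P→Q: (14)(-17) − (-1)(-5) = -243
Q→R: (-1)(-24) − (-21)(-17) = -333
R→P: (-21)(-5) − (14)(-24) = 441
Σ = -135
Area = |Σ|/2 = 67.5.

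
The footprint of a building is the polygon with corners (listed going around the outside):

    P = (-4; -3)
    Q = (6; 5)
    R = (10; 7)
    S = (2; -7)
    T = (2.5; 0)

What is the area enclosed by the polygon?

P→Q: (-4)(5) − (6)(-3) = -2
Q→R: (6)(7) − (10)(5) = -8
R→S: (10)(-7) − (2)(7) = -84
S→T: (2)(0) − (2.5)(-7) = 17.5
T→P: (2.5)(-3) − (-4)(0) = -7.5
Σ = -84
Area = |Σ|/2 = 42.

42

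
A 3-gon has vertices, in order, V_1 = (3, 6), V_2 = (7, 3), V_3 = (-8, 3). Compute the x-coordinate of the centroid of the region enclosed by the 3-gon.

Apply the shoelace formula. First the cross-terms c_i = x_i·y_{i+1} − x_{i+1}·y_i:
  -33, 45, -57  ⇒  2A = -45, A = -22.5.
Then Σ (x_i + x_{i+1})·c_i = -90, so x̄ = -90 / (6·(-22.5)) = 2/3.

2/3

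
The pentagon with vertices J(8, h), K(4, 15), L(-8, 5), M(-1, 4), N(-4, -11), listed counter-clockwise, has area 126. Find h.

Write out the shoelace sum; only the two edges meeting at J involve h:
2·Area = [((-4)·h − 8·(-11)) + (8·15 − 4·h)] + 140
       = -8·h + 348 = 252
⇒ h = 12.

12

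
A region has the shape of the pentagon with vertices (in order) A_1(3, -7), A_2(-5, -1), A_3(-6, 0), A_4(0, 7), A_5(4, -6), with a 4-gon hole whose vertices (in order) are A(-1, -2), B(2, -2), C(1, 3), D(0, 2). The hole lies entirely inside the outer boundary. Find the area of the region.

Outer boundary:
Apply the shoelace (surveyor's) formula: 2A = Σ (x_i·y_{i+1} − x_{i+1}·y_i), indices taken mod 5.
Cross-terms: -38, -6, -42, -28, -10  ⇒  Σ = -124
Area = |Σ|/2 = 62.
Hole:
Apply the shoelace (surveyor's) formula: 2A = Σ (x_i·y_{i+1} − x_{i+1}·y_i), indices taken mod 4.
Σ = (6) + (8) + (2) + (2) = 18
Area = |Σ|/2 = 9.
Net area = 62 − 9 = 53.

53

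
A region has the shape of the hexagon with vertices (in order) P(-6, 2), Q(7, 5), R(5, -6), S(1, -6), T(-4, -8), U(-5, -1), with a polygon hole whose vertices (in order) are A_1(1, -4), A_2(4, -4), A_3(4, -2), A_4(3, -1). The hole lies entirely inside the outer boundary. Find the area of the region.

Outer boundary:
Apply the shoelace formula: 2A = Σ (x_i·y_{i+1} − x_{i+1}·y_i), indices taken mod 6.
P→Q: (-6)(5) − (7)(2) = -44
Q→R: (7)(-6) − (5)(5) = -67
R→S: (5)(-6) − (1)(-6) = -24
S→T: (1)(-8) − (-4)(-6) = -32
T→U: (-4)(-1) − (-5)(-8) = -36
U→P: (-5)(2) − (-6)(-1) = -16
Σ = -219
Area = |Σ|/2 = 109.5.
Hole:
Apply the surveyor's formula: 2A = Σ (x_i·y_{i+1} − x_{i+1}·y_i), indices taken mod 4.
Σ = (12) + (8) + (2) + (-11) = 11
Area = |Σ|/2 = 5.5.
Net area = 109.5 − 5.5 = 104.

104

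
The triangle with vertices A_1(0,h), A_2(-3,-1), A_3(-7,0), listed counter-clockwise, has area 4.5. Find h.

-4

The doubled signed area Σ (x_i y_{i+1} − x_{i+1} y_i) is linear in h.
With h=0 it equals -7; the coefficient of h is -4 (from the two edges through A_1).
So -4·h + -7 = 2·4.5 = 9 ⇒ h = -4.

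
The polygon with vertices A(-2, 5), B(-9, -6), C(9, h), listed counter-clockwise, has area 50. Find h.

Write out the shoelace sum; only the two edges meeting at C involve h:
2·Area = [((-9)·h − 9·(-6)) + (9·5 − (-2)·h)] + 57
       = -7·h + 156 = 100
⇒ h = 8.

8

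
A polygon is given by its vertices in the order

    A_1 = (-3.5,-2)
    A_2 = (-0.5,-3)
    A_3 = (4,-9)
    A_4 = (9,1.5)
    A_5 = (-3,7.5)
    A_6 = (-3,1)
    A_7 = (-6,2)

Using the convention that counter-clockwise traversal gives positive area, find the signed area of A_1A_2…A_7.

111.75

Apply the surveyor's formula: 2A = Σ (x_i·y_{i+1} − x_{i+1}·y_i), indices taken mod 7.
Σ = (9.5) + (16.5) + (87) + (72) + (19.5) + (0) + (19) = 223.5
Signed area = Σ/2 = 111.75 (positive ⇒ counter-clockwise traversal).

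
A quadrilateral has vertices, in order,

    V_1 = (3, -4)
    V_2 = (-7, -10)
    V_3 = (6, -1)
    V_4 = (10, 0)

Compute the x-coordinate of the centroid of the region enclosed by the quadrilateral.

Apply the surveyor's formula. First the cross-terms c_i = x_i·y_{i+1} − x_{i+1}·y_i:
  -58, 67, 10, -40  ⇒  2A = -21, A = -10.5.
Then Σ (x_i + x_{i+1})·c_i = -195, so x̄ = -195 / (6·(-10.5)) = 65/21.

65/21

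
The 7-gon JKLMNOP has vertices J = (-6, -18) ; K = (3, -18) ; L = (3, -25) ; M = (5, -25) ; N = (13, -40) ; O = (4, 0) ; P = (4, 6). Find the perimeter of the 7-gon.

|JK| = √((9)² + (0)²) = √81 = 9
|KL| = √((0)² + (-7)²) = √49 = 7
|LM| = √((2)² + (0)²) = √4 = 2
|MN| = √((8)² + (-15)²) = √289 = 17
|NO| = √((-9)² + (40)²) = √1681 = 41
|OP| = √((0)² + (6)²) = √36 = 6
|PJ| = √((-10)² + (-24)²) = √676 = 26
Perimeter = 9 + 7 + 2 + 17 + 41 + 6 + 26 = 108.

108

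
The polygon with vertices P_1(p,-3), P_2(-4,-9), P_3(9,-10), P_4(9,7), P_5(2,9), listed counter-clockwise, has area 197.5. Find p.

-4

Write out the shoelace sum; only the two edges meeting at P_1 involve p:
2·Area = [(2·(-3) − p·9) + (p·(-9) − (-4)·(-3))] + 341
       = -18·p + 323 = 395
⇒ p = -4.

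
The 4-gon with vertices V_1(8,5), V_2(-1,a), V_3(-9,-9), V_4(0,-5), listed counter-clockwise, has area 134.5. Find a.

10

The doubled signed area Σ (x_i y_{i+1} − x_{i+1} y_i) is linear in a.
With a=0 it equals 99; the coefficient of a is 17 (from the two edges through V_2).
So 17·a + 99 = 2·134.5 = 269 ⇒ a = 10.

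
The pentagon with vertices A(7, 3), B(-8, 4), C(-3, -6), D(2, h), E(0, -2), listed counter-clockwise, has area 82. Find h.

Write out the shoelace sum; only the two edges meeting at D involve h:
2·Area = [((-3)·h − 2·(-6)) + (2·(-2) − 0·h)] + 126
       = -3·h + 134 = 164
⇒ h = -10.

-10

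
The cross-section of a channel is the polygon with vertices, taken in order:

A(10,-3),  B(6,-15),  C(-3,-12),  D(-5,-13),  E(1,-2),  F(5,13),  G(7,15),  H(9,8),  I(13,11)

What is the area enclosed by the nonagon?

236.5

Apply Gauss's area formula: 2A = Σ (x_i·y_{i+1} − x_{i+1}·y_i), indices taken mod 9.
Σ = (-132) + (-117) + (-21) + (23) + (23) + (-16) + (-79) + (-5) + (-149) = -473
Area = |Σ|/2 = 236.5.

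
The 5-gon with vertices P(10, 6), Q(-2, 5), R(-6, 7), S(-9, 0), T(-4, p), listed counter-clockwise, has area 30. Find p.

3

Write out the shoelace sum; only the two edges meeting at T involve p:
2·Area = [((-9)·p − (-4)·0) + ((-4)·6 − 10·p)] + 141
       = -19·p + 117 = 60
⇒ p = 3.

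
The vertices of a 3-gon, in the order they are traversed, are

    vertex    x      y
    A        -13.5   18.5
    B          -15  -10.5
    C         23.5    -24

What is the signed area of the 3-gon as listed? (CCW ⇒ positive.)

Apply Gauss's area formula: 2A = Σ (x_i·y_{i+1} − x_{i+1}·y_i), indices taken mod 3.
Σ = (419.25) + (606.75) + (110.75) = 1136.75
Signed area = Σ/2 = 568.375 (positive ⇒ counter-clockwise traversal).

568.375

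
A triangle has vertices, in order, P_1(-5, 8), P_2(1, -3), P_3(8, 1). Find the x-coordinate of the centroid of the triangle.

4/3

Apply the shoelace (surveyor's) formula. First the cross-terms c_i = x_i·y_{i+1} − x_{i+1}·y_i:
  7, 25, 69  ⇒  2A = 101, A = 50.5.
Then Σ (x_i + x_{i+1})·c_i = 404, so x̄ = 404 / (6·50.5) = 4/3.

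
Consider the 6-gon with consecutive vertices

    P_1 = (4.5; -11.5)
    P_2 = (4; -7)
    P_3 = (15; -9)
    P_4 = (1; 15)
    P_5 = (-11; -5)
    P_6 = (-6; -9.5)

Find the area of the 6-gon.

Cross-terms: 14.5, 69, 234, 160, 74.5, 111.75  ⇒  Σ = 663.75
Area = |Σ|/2 = 331.875.

331.875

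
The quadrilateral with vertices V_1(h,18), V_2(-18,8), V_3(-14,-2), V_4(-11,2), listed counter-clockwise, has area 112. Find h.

0

Write out the shoelace sum; only the two edges meeting at V_1 involve h:
2·Area = [((-11)·18 − h·2) + (h·8 − (-18)·18)] + 98
       = 6·h + 224 = 224
⇒ h = 0.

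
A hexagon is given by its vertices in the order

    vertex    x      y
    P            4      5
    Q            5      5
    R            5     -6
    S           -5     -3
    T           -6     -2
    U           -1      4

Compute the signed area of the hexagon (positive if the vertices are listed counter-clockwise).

P→Q: (4)(5) − (5)(5) = -5
Q→R: (5)(-6) − (5)(5) = -55
R→S: (5)(-3) − (-5)(-6) = -45
S→T: (-5)(-2) − (-6)(-3) = -8
T→U: (-6)(4) − (-1)(-2) = -26
U→P: (-1)(5) − (4)(4) = -21
Σ = -160
Signed area = Σ/2 = -80 (negative ⇒ clockwise traversal).

-80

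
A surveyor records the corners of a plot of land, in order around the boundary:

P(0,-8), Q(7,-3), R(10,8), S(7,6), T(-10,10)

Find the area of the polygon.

Cross-terms: 56, 86, 4, 130, 80  ⇒  Σ = 356
Area = |Σ|/2 = 178.

178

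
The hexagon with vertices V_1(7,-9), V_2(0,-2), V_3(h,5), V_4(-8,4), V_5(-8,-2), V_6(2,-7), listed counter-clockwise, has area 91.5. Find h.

3

Write out the shoelace sum; only the two edges meeting at V_3 involve h:
2·Area = [(0·5 − h·(-2)) + (h·4 − (-8)·5)] + 125
       = 6·h + 165 = 183
⇒ h = 3.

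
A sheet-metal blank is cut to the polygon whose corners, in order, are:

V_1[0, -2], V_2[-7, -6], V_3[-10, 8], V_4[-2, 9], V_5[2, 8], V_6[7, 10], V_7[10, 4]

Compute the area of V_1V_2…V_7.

183

Cross-terms: -14, -116, -74, -34, -36, -72, -20  ⇒  Σ = -366
Area = |Σ|/2 = 183.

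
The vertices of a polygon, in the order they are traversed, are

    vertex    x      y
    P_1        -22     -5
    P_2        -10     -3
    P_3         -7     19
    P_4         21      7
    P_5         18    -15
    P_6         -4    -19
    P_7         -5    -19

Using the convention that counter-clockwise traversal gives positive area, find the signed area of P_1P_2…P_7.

-949

Apply the shoelace formula: 2A = Σ (x_i·y_{i+1} − x_{i+1}·y_i), indices taken mod 7.
Σ = (16) + (-211) + (-448) + (-441) + (-402) + (-19) + (-393) = -1898
Signed area = Σ/2 = -949 (negative ⇒ clockwise traversal).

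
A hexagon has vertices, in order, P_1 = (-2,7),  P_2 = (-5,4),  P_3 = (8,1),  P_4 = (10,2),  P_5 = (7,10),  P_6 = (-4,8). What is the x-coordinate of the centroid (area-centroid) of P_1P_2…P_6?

815/249

Apply Gauss's area formula. First the cross-terms c_i = x_i·y_{i+1} − x_{i+1}·y_i:
  27, -37, 6, 86, 96, -12  ⇒  2A = 166, A = 83.
Then Σ (x_i + x_{i+1})·c_i = 1630, so x̄ = 1630 / (6·83) = 815/249.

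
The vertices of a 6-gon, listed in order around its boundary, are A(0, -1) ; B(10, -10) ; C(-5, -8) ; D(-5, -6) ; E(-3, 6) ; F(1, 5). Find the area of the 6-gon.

Σ = (10) + (-130) + (-10) + (-48) + (-21) + (-1) = -200
Area = |Σ|/2 = 100.

100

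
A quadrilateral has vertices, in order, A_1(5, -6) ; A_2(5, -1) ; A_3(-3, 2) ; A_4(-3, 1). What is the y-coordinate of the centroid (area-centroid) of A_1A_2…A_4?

Apply the shoelace formula. First the cross-terms c_i = x_i·y_{i+1} − x_{i+1}·y_i:
  25, 7, 3, 13  ⇒  2A = 48, A = 24.
Then Σ (y_i + y_{i+1})·c_i = -224, so ȳ = -224 / (6·24) = -14/9.

-14/9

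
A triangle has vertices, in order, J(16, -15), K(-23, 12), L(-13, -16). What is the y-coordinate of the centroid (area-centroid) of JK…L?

Apply Gauss's area formula. First the cross-terms c_i = x_i·y_{i+1} − x_{i+1}·y_i:
  -153, 524, 451  ⇒  2A = 822, A = 411.
Then Σ (y_i + y_{i+1})·c_i = -15618, so ȳ = -15618 / (6·411) = -19/3.

-19/3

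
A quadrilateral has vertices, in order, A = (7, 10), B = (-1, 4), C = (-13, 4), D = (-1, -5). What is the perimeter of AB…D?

54

|AB| = √((-8)² + (-6)²) = √100 = 10
|BC| = √((-12)² + (0)²) = √144 = 12
|CD| = √((12)² + (-9)²) = √225 = 15
|DA| = √((8)² + (15)²) = √289 = 17
Perimeter = 10 + 12 + 15 + 17 = 54.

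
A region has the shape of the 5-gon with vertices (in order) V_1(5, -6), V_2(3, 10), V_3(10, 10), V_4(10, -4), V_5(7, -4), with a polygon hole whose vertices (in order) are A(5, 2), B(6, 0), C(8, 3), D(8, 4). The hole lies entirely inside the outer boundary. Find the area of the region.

Outer boundary:
Apply Gauss's area formula: 2A = Σ (x_i·y_{i+1} − x_{i+1}·y_i), indices taken mod 5.
Σ = (68) + (-70) + (-140) + (-12) + (-22) = -176
Area = |Σ|/2 = 88.
Hole:
Apply the shoelace formula: 2A = Σ (x_i·y_{i+1} − x_{i+1}·y_i), indices taken mod 4.
Σ = (-12) + (18) + (8) + (-4) = 10
Area = |Σ|/2 = 5.
Net area = 88 − 5 = 83.

83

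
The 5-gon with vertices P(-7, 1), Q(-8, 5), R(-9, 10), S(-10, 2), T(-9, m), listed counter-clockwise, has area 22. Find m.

-5

Write out the shoelace sum; only the two edges meeting at T involve m:
2·Area = [((-10)·m − (-9)·2) + ((-9)·1 − (-7)·m)] + 20
       = -3·m + 29 = 44
⇒ m = -5.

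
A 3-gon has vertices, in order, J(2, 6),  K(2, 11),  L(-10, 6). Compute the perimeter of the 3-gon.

|JK| = √((0)² + (5)²) = √25 = 5
|KL| = √((-12)² + (-5)²) = √169 = 13
|LJ| = √((12)² + (0)²) = √144 = 12
Perimeter = 5 + 13 + 12 = 30.

30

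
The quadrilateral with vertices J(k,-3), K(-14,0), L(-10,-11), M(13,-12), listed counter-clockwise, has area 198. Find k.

5

The doubled signed area Σ (x_i y_{i+1} − x_{i+1} y_i) is linear in k.
With k=0 it equals 336; the coefficient of k is 12 (from the two edges through J).
So 12·k + 336 = 2·198 = 396 ⇒ k = 5.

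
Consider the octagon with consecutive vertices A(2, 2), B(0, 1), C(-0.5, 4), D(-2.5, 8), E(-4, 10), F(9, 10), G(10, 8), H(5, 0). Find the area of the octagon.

Apply the surveyor's formula: 2A = Σ (x_i·y_{i+1} − x_{i+1}·y_i), indices taken mod 8.
A→B: (2)(1) − (0)(2) = 2
B→C: (0)(4) − (-0.5)(1) = 0.5
C→D: (-0.5)(8) − (-2.5)(4) = 6
D→E: (-2.5)(10) − (-4)(8) = 7
E→F: (-4)(10) − (9)(10) = -130
F→G: (9)(8) − (10)(10) = -28
G→H: (10)(0) − (5)(8) = -40
H→A: (5)(2) − (2)(0) = 10
Σ = -172.5
Area = |Σ|/2 = 86.25.

86.25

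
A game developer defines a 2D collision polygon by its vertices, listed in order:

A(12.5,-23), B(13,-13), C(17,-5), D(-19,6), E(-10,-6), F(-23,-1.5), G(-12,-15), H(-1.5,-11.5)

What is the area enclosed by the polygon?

A→B: (12.5)(-13) − (13)(-23) = 136.5
B→C: (13)(-5) − (17)(-13) = 156
C→D: (17)(6) − (-19)(-5) = 7
D→E: (-19)(-6) − (-10)(6) = 174
E→F: (-10)(-1.5) − (-23)(-6) = -123
F→G: (-23)(-15) − (-12)(-1.5) = 327
G→H: (-12)(-11.5) − (-1.5)(-15) = 115.5
H→A: (-1.5)(-23) − (12.5)(-11.5) = 178.25
Σ = 971.25
Area = |Σ|/2 = 485.625.

485.625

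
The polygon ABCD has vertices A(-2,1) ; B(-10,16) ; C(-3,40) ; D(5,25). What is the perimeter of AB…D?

84

|AB| = √((-8)² + (15)²) = √289 = 17
|BC| = √((7)² + (24)²) = √625 = 25
|CD| = √((8)² + (-15)²) = √289 = 17
|DA| = √((-7)² + (-24)²) = √625 = 25
Perimeter = 17 + 25 + 17 + 25 = 84.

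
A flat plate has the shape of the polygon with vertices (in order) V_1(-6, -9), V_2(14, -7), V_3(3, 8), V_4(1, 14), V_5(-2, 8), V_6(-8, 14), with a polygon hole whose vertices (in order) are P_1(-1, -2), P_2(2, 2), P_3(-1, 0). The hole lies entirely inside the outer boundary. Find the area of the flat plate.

278.5

Outer boundary:
Σ = (168) + (133) + (34) + (36) + (36) + (156) = 563
Area = |Σ|/2 = 281.5.
Hole:
P_1→P_2: (-1)(2) − (2)(-2) = 2
P_2→P_3: (2)(0) − (-1)(2) = 2
P_3→P_1: (-1)(-2) − (-1)(0) = 2
Σ = 6
Area = |Σ|/2 = 3.
Net area = 281.5 − 3 = 278.5.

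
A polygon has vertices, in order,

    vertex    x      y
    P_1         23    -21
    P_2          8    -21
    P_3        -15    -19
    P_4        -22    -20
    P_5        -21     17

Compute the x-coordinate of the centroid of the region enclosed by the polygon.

-892/137

Apply the surveyor's formula. First the cross-terms c_i = x_i·y_{i+1} − x_{i+1}·y_i:
  -315, -467, -118, -794, 50  ⇒  2A = -1644, A = -822.
Then Σ (x_i + x_{i+1})·c_i = 32112, so x̄ = 32112 / (6·(-822)) = -892/137.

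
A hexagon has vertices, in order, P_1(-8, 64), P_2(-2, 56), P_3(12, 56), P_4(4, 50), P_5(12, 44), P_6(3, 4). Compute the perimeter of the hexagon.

146

|P_1P_2| = √((6)² + (-8)²) = √100 = 10
|P_2P_3| = √((14)² + (0)²) = √196 = 14
|P_3P_4| = √((-8)² + (-6)²) = √100 = 10
|P_4P_5| = √((8)² + (-6)²) = √100 = 10
|P_5P_6| = √((-9)² + (-40)²) = √1681 = 41
|P_6P_1| = √((-11)² + (60)²) = √3721 = 61
Perimeter = 10 + 14 + 10 + 10 + 41 + 61 = 146.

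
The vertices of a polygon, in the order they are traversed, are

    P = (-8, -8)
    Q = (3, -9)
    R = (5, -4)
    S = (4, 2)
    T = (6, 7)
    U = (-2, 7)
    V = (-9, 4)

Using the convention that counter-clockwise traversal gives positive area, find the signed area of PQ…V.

193

Apply the shoelace formula: 2A = Σ (x_i·y_{i+1} − x_{i+1}·y_i), indices taken mod 7.
Cross-terms: 96, 33, 26, 16, 56, 55, 104  ⇒  Σ = 386
Signed area = Σ/2 = 193 (positive ⇒ counter-clockwise traversal).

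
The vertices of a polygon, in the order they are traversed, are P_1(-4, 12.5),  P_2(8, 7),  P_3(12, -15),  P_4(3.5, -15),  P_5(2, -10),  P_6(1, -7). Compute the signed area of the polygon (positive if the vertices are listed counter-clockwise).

Σ = (-128) + (-204) + (-127.5) + (-5) + (-4) + (-15.5) = -484
Signed area = Σ/2 = -242 (negative ⇒ clockwise traversal).

-242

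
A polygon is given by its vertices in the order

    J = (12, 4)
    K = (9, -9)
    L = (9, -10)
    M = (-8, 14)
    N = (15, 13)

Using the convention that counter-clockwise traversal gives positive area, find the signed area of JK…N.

Apply the shoelace formula: 2A = Σ (x_i·y_{i+1} − x_{i+1}·y_i), indices taken mod 5.
Σ = (-144) + (-9) + (46) + (-314) + (-96) = -517
Signed area = Σ/2 = -258.5 (negative ⇒ clockwise traversal).

-258.5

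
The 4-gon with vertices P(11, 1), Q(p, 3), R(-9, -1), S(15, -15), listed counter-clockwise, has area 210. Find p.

-15

Write out the shoelace sum; only the two edges meeting at Q involve p:
2·Area = [(11·3 − p·1) + (p·(-1) − (-9)·3)] + 330
       = -2·p + 390 = 420
⇒ p = -15.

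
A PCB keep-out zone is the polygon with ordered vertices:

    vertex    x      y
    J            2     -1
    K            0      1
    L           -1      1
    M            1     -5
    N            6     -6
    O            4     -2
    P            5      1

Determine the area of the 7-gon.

Σ = (2) + (1) + (4) + (24) + (12) + (14) + (-7) = 50
Area = |Σ|/2 = 25.

25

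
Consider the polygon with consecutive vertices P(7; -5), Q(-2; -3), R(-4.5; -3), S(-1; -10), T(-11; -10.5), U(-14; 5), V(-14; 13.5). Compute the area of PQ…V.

220.75

Apply Gauss's area formula: 2A = Σ (x_i·y_{i+1} − x_{i+1}·y_i), indices taken mod 7.
P→Q: (7)(-3) − (-2)(-5) = -31
Q→R: (-2)(-3) − (-4.5)(-3) = -7.5
R→S: (-4.5)(-10) − (-1)(-3) = 42
S→T: (-1)(-10.5) − (-11)(-10) = -99.5
T→U: (-11)(5) − (-14)(-10.5) = -202
U→V: (-14)(13.5) − (-14)(5) = -119
V→P: (-14)(-5) − (7)(13.5) = -24.5
Σ = -441.5
Area = |Σ|/2 = 220.75.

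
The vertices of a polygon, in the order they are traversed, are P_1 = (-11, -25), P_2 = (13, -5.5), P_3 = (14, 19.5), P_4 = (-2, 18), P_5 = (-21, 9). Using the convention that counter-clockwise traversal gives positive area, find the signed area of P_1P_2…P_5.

995.5

Σ = (385.5) + (330.5) + (291) + (360) + (624) = 1991
Signed area = Σ/2 = 995.5 (positive ⇒ counter-clockwise traversal).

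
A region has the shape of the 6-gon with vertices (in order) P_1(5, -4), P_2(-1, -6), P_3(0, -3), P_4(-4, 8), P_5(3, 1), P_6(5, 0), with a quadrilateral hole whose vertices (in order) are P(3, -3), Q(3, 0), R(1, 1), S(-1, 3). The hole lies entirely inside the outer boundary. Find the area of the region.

43

Outer boundary:
Apply the shoelace (surveyor's) formula: 2A = Σ (x_i·y_{i+1} − x_{i+1}·y_i), indices taken mod 6.
P_1→P_2: (5)(-6) − (-1)(-4) = -34
P_2→P_3: (-1)(-3) − (0)(-6) = 3
P_3→P_4: (0)(8) − (-4)(-3) = -12
P_4→P_5: (-4)(1) − (3)(8) = -28
P_5→P_6: (3)(0) − (5)(1) = -5
P_6→P_1: (5)(-4) − (5)(0) = -20
Σ = -96
Area = |Σ|/2 = 48.
Hole:
Apply Gauss's area formula: 2A = Σ (x_i·y_{i+1} − x_{i+1}·y_i), indices taken mod 4.
Σ = (9) + (3) + (4) + (-6) = 10
Area = |Σ|/2 = 5.
Net area = 48 − 5 = 43.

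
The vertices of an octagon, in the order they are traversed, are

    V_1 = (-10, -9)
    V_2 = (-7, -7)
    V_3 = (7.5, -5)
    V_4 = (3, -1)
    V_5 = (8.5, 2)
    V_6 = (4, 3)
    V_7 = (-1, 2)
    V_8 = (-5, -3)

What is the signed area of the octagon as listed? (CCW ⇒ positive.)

86.5

Apply the shoelace formula: 2A = Σ (x_i·y_{i+1} − x_{i+1}·y_i), indices taken mod 8.
Σ = (7) + (87.5) + (7.5) + (14.5) + (17.5) + (11) + (13) + (15) = 173
Signed area = Σ/2 = 86.5 (positive ⇒ counter-clockwise traversal).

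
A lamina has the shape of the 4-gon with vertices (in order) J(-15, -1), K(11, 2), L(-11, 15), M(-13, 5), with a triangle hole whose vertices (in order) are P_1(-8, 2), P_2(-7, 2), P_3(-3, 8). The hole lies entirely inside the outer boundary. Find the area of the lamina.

195

Outer boundary:
Apply the surveyor's formula: 2A = Σ (x_i·y_{i+1} − x_{i+1}·y_i), indices taken mod 4.
Σ = (-19) + (187) + (140) + (88) = 396
Area = |Σ|/2 = 198.
Hole:
Apply the shoelace formula: 2A = Σ (x_i·y_{i+1} − x_{i+1}·y_i), indices taken mod 3.
P_1→P_2: (-8)(2) − (-7)(2) = -2
P_2→P_3: (-7)(8) − (-3)(2) = -50
P_3→P_1: (-3)(2) − (-8)(8) = 58
Σ = 6
Area = |Σ|/2 = 3.
Net area = 198 − 3 = 195.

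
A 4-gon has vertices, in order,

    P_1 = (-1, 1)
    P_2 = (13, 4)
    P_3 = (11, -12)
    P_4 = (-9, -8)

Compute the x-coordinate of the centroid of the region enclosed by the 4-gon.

871/215

Apply the shoelace formula. First the cross-terms c_i = x_i·y_{i+1} − x_{i+1}·y_i:
  -17, -200, -196, -17  ⇒  2A = -430, A = -215.
Then Σ (x_i + x_{i+1})·c_i = -5226, so x̄ = -5226 / (6·(-215)) = 871/215.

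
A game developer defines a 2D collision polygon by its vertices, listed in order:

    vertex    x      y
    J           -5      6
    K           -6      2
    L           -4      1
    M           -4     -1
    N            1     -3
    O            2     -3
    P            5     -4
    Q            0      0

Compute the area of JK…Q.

29.5

Apply Gauss's area formula: 2A = Σ (x_i·y_{i+1} − x_{i+1}·y_i), indices taken mod 8.
Σ = (26) + (2) + (8) + (13) + (3) + (7) + (0) + (0) = 59
Area = |Σ|/2 = 29.5.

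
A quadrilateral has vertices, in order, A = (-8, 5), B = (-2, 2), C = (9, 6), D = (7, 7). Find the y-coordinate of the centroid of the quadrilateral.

4.75

Apply Gauss's area formula. First the cross-terms c_i = x_i·y_{i+1} − x_{i+1}·y_i:
  -6, -30, 21, 91  ⇒  2A = 76, A = 38.
Then Σ (y_i + y_{i+1})·c_i = 1083, so ȳ = 1083 / (6·38) = 4.75.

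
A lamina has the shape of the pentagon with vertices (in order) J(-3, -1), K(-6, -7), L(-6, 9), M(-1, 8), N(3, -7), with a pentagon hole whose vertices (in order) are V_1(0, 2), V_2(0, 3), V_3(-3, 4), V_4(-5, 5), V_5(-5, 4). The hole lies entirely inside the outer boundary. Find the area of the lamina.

76

Outer boundary:
Apply Gauss's area formula: 2A = Σ (x_i·y_{i+1} − x_{i+1}·y_i), indices taken mod 5.
Σ = (15) + (-96) + (-39) + (-17) + (-24) = -161
Area = |Σ|/2 = 80.5.
Hole:
Σ = (0) + (9) + (5) + (5) + (-10) = 9
Area = |Σ|/2 = 4.5.
Net area = 80.5 − 4.5 = 76.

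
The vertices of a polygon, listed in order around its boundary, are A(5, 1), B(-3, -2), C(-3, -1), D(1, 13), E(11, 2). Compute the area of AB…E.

94

Apply Gauss's area formula: 2A = Σ (x_i·y_{i+1} − x_{i+1}·y_i), indices taken mod 5.
Σ = (-7) + (-3) + (-38) + (-141) + (1) = -188
Area = |Σ|/2 = 94.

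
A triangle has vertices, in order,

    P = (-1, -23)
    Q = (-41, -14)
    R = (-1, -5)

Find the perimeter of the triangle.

100

|PQ| = √((-40)² + (9)²) = √1681 = 41
|QR| = √((40)² + (9)²) = √1681 = 41
|RP| = √((0)² + (-18)²) = √324 = 18
Perimeter = 41 + 41 + 18 = 100.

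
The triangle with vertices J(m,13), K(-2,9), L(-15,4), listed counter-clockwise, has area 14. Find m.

Write out the shoelace sum; only the two edges meeting at J involve m:
2·Area = [((-15)·13 − m·4) + (m·9 − (-2)·13)] + 127
       = 5·m + -42 = 28
⇒ m = 14.

14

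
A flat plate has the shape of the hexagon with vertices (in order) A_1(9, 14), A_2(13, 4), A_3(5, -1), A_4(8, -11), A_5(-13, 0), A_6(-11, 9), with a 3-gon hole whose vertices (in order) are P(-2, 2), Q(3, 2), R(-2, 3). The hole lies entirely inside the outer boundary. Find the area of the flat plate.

358

Outer boundary:
Apply Gauss's area formula: 2A = Σ (x_i·y_{i+1} − x_{i+1}·y_i), indices taken mod 6.
Cross-terms: -146, -33, -47, -143, -117, -235  ⇒  Σ = -721
Area = |Σ|/2 = 360.5.
Hole:
Apply the surveyor's formula: 2A = Σ (x_i·y_{i+1} − x_{i+1}·y_i), indices taken mod 3.
Σ = (-10) + (13) + (2) = 5
Area = |Σ|/2 = 2.5.
Net area = 360.5 − 2.5 = 358.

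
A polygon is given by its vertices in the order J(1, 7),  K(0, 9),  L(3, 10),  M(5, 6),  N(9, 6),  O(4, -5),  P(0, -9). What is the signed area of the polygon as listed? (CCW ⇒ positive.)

Apply Gauss's area formula: 2A = Σ (x_i·y_{i+1} − x_{i+1}·y_i), indices taken mod 7.
Cross-terms: 9, -27, -32, -24, -69, -36, 9  ⇒  Σ = -170
Signed area = Σ/2 = -85 (negative ⇒ clockwise traversal).

-85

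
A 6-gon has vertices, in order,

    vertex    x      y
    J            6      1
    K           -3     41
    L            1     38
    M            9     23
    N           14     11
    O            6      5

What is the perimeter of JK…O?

90

|JK| = √((-9)² + (40)²) = √1681 = 41
|KL| = √((4)² + (-3)²) = √25 = 5
|LM| = √((8)² + (-15)²) = √289 = 17
|MN| = √((5)² + (-12)²) = √169 = 13
|NO| = √((-8)² + (-6)²) = √100 = 10
|OJ| = √((0)² + (-4)²) = √16 = 4
Perimeter = 41 + 5 + 17 + 13 + 10 + 4 = 90.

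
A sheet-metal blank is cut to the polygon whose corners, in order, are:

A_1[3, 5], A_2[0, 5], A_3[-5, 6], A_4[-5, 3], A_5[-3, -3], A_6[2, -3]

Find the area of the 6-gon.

56.5

Apply the surveyor's formula: 2A = Σ (x_i·y_{i+1} − x_{i+1}·y_i), indices taken mod 6.
Σ = (15) + (25) + (15) + (24) + (15) + (19) = 113
Area = |Σ|/2 = 56.5.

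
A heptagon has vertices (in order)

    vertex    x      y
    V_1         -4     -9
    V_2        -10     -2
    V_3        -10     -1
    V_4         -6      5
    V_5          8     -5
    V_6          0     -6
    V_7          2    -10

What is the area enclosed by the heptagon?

V_1→V_2: (-4)(-2) − (-10)(-9) = -82
V_2→V_3: (-10)(-1) − (-10)(-2) = -10
V_3→V_4: (-10)(5) − (-6)(-1) = -56
V_4→V_5: (-6)(-5) − (8)(5) = -10
V_5→V_6: (8)(-6) − (0)(-5) = -48
V_6→V_7: (0)(-10) − (2)(-6) = 12
V_7→V_1: (2)(-9) − (-4)(-10) = -58
Σ = -252
Area = |Σ|/2 = 126.

126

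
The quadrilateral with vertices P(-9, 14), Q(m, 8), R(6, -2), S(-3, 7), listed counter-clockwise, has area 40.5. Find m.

Write out the shoelace sum; only the two edges meeting at Q involve m:
2·Area = [((-9)·8 − m·14) + (m·(-2) − 6·8)] + 57
       = -16·m + -63 = 81
⇒ m = -9.

-9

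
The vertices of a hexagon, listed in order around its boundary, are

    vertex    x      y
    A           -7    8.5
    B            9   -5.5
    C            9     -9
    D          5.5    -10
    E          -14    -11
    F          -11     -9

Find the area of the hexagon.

231

Apply the shoelace formula: 2A = Σ (x_i·y_{i+1} − x_{i+1}·y_i), indices taken mod 6.
A→B: (-7)(-5.5) − (9)(8.5) = -38
B→C: (9)(-9) − (9)(-5.5) = -31.5
C→D: (9)(-10) − (5.5)(-9) = -40.5
D→E: (5.5)(-11) − (-14)(-10) = -200.5
E→F: (-14)(-9) − (-11)(-11) = 5
F→A: (-11)(8.5) − (-7)(-9) = -156.5
Σ = -462
Area = |Σ|/2 = 231.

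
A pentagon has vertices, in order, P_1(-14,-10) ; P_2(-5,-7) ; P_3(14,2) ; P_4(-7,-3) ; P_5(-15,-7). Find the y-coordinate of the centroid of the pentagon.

Apply the surveyor's formula. First the cross-terms c_i = x_i·y_{i+1} − x_{i+1}·y_i:
  48, 88, -28, 4, 52  ⇒  2A = 164, A = 82.
Then Σ (y_i + y_{i+1})·c_i = -2152, so ȳ = -2152 / (6·82) = -538/123.

-538/123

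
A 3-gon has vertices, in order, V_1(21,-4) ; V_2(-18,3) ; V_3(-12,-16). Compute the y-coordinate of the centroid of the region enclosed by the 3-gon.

-17/3

Apply the shoelace formula. First the cross-terms c_i = x_i·y_{i+1} − x_{i+1}·y_i:
  -9, 324, 384  ⇒  2A = 699, A = 349.5.
Then Σ (y_i + y_{i+1})·c_i = -11883, so ȳ = -11883 / (6·349.5) = -17/3.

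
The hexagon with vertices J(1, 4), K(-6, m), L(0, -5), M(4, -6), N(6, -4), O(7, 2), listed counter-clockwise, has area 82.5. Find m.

5

The doubled signed area Σ (x_i y_{i+1} − x_{i+1} y_i) is linear in m.
With m=0 it equals 160; the coefficient of m is 1 (from the two edges through K).
So 1·m + 160 = 2·82.5 = 165 ⇒ m = 5.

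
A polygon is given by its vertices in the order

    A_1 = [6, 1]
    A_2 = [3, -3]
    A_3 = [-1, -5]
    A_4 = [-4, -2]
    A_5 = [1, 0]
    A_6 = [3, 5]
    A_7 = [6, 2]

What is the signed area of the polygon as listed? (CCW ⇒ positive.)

-40

Σ = (-21) + (-18) + (-18) + (2) + (5) + (-24) + (-6) = -80
Signed area = Σ/2 = -40 (negative ⇒ clockwise traversal).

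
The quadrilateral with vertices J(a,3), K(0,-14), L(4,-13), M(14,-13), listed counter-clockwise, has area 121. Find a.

The doubled signed area Σ (x_i y_{i+1} − x_{i+1} y_i) is linear in a.
With a=0 it equals 228; the coefficient of a is -1 (from the two edges through J).
So -1·a + 228 = 2·121 = 242 ⇒ a = -14.

-14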